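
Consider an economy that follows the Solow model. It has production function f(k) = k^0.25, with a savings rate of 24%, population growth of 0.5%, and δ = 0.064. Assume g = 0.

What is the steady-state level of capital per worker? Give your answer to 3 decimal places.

k* ≈ 5.270

Steady state requires s·f(k) = (n + δ)·k, i.e. s·k^α = (n + δ)·k.
Dividing both sides by k: k^(1−α) = s / (n + δ).
k^0.75 = 0.24 / (0.005 + 0.064) = 0.24 / 0.069 = 3.4783
k* = 3.4783^(1/0.75) ≈ 5.2701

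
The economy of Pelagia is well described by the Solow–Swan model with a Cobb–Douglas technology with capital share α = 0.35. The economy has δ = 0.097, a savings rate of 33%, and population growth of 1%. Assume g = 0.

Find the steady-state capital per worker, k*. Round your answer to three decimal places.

At the steady state, Δk = 0, so s·k^α = (n + δ)·k.
Rearranging, k^(1−α) = s / (n + δ).
k^0.65 = 0.33 / (0.010 + 0.097) = 0.33 / 0.107 = 3.0841
k* = 3.0841^(1/0.65) ≈ 5.6559

k* = 5.656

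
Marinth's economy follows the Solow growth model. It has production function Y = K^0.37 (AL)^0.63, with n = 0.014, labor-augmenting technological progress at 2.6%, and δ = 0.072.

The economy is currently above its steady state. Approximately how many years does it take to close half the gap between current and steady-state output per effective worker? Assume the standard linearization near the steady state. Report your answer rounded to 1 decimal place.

about 9.8 years

Near the steady state the convergence rate is λ = (1 − α)(n + g + δ).
λ = (1 − 0.37) × 0.112 = 0.63 × 0.112 = 0.07056
Half-life = ln 2 / λ = 0.6931 / 0.07056 ≈ 9.82 years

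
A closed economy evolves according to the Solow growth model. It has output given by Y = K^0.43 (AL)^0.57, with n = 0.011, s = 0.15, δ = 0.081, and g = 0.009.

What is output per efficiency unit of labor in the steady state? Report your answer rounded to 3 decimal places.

Steady state requires s·f(k) = (n + g + δ)·k, i.e. s·k^α = (n + g + δ)·k.
Dividing both sides by k: k^(1−α) = s / (n + g + δ).
k^0.57 = 0.15 / (0.011 + 0.009 + 0.081) = 0.15 / 0.101 = 1.4851
k* = 1.4851^(1/0.57) ≈ 2.0014
y* = (k*)^α = 2.0014^0.43 ≈ 1.3476

y* ≈ 1.348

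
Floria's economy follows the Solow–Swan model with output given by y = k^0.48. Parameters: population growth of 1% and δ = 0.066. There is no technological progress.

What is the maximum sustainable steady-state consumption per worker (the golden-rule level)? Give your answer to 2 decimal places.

At the golden rule, f'(k) = n + δ, so α·k^(α−1) = n + δ and k_gold = (α/(n + δ))^(1/(1−α)).
k_gold = (0.48/0.076)^(1/0.52) = 6.3158^1.9231 ≈ 34.6181
c_gold = f(k_gold) − (n + δ)·k_gold = 5.4811 − 0.076×34.6181 ≈ 2.8501

c_gold ≈ 2.85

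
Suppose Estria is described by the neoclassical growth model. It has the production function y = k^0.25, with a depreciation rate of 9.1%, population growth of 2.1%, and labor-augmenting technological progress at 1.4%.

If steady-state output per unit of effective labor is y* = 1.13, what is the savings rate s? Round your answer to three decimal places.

s ≈ 0.182

In steady state, investment equals break-even investment: s·k^α = (n + g + δ)·k.
Since y* = [s/(n + g + δ)]^(α/(1−α)), we have s/(n + g + δ) = (y*)^((1−α)/α) = 1.13^3 = 1.4429.
Therefore s = 1.4429 × (n + g + δ) = 1.4429 × 0.126 = 0.1818.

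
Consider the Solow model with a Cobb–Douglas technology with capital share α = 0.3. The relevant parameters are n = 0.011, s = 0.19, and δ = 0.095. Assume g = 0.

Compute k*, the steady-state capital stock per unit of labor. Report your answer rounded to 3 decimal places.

At the steady state, Δk = 0, so s·k^α = (n + δ)·k.
Dividing both sides by k: k^(1−α) = s / (n + δ).
k^0.7 = 0.19 / (0.011 + 0.095) = 0.19 / 0.106 = 1.7925
k* = 1.7925^(1/0.7) ≈ 2.3019

k* ≈ 2.302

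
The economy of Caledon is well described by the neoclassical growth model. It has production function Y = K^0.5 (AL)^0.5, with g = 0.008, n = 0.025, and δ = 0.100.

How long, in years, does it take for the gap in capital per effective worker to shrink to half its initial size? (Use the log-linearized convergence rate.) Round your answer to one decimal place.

Near the steady state the convergence rate is λ = (1 − α)(n + g + δ).
λ = (1 − 0.5) × 0.133 = 0.5 × 0.133 = 0.0665
Half-life = ln 2 / λ = 0.6931 / 0.0665 ≈ 10.42 years

t_½ ≈ 10.4 years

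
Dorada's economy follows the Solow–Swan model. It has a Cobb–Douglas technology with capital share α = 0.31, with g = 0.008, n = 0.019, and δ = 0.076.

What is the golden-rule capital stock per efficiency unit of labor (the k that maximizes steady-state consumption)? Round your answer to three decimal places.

The golden rule sets f'(k) = n + g + δ, i.e. α·k^(α−1) = n + g + δ.
So k^(1−α) = α / (n + g + δ) = 0.31 / 0.103 = 3.0097.
k_gold = 3.0097^(1/0.69) ≈ 4.9376

k_gold ≈ 4.938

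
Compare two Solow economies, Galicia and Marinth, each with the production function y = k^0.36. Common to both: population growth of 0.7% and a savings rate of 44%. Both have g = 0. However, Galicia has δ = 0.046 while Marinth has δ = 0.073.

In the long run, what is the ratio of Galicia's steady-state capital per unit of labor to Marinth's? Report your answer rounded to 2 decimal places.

ratio ≈ 1.90

Steady-state k* = [s/(n + δ)]^(1/(1−α)), so the ratio is [ (s_G/(n + δ)_G) / (s_M/(n + δ)_M) ]^1.5625.
s_G/(n + δ)_G = 0.44/0.053 = 8.3019; s_M/(n + δ)_M = 0.44/0.080 = 5.5000.
Ratio = (8.3019/5.5000)^1.5625 = 1.5094^1.5625 ≈ 1.9028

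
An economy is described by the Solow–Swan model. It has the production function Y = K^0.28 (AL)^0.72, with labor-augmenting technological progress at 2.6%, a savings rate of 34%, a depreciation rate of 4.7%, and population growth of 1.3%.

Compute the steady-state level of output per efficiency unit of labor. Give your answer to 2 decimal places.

In steady state, investment equals break-even investment: s·k^α = (n + g + δ)·k.
Rearranging, k^(1−α) = s / (n + g + δ).
k^0.72 = 0.34 / (0.013 + 0.026 + 0.047) = 0.34 / 0.086 = 3.9535
k* = 3.9535^(1/0.72) ≈ 6.7475
y* = (k*)^α = 6.7475^0.28 ≈ 1.7067

y* ≈ 1.71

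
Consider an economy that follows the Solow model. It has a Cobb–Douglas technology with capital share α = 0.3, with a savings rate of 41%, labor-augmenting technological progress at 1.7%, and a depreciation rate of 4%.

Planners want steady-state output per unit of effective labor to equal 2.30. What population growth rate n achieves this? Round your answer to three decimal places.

n ≈ 0.002

In steady state, investment equals break-even investment: s·k^α = (n + g + δ)·k.
Since y* = [s/(n + g + δ)]^(α/(1−α)), we have s/(n + g + δ) = (y*)^((1−α)/α) = 2.30^2.3333 = 6.9826.
Therefore n + g + δ = s / 6.9826 = 0.41 / 6.9826 = 0.0587, so n = 0.0587 − 0.057 = 0.0017.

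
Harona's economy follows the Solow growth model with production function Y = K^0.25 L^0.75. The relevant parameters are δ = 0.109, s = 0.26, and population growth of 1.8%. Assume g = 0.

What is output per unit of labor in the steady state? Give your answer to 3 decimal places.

y* = 1.270

Steady state requires s·f(k) = (n + δ)·k, i.e. s·k^α = (n + δ)·k.
Rearranging, k^(1−α) = s / (n + δ).
k^0.75 = 0.26 / (0.018 + 0.109) = 0.26 / 0.127 = 2.0472
k* = 2.0472^(1/0.75) ≈ 2.5994
y* = (k*)^α = 2.5994^0.25 ≈ 1.2698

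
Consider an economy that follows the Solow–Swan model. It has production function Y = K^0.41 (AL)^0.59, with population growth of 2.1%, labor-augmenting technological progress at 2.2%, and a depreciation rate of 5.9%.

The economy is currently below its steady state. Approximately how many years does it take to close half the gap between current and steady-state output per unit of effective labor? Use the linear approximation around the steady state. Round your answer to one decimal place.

t_½ ≈ 11.5 years

Near the steady state the convergence rate is λ = (1 − α)(n + g + δ).
λ = (1 − 0.41) × 0.102 = 0.59 × 0.102 = 0.06018
Half-life = ln 2 / λ = 0.6931 / 0.06018 ≈ 11.52 years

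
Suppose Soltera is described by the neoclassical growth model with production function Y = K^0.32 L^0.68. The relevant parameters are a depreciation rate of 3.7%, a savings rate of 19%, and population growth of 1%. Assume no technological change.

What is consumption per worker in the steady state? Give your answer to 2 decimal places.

In steady state, investment equals break-even investment: s·k^α = (n + δ)·k.
Rearranging, k^(1−α) = s / (n + δ).
k^0.68 = 0.19 / (0.010 + 0.037) = 0.19 / 0.047 = 4.0426
k* = 4.0426^(1/0.68) ≈ 7.8010
y* = (k*)^α = 7.8010^0.32 ≈ 1.9297
c* = (1 − s)·y* = (1 − 0.19) × 1.9297 ≈ 1.5631

c* ≈ 1.56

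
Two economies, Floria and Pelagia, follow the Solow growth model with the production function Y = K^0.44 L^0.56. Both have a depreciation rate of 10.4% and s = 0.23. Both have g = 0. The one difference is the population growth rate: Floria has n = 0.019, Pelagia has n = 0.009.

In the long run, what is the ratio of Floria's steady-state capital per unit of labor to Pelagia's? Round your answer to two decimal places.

Steady-state k* = [s/(n + δ)]^(1/(1−α)), so the ratio is [ (s_F/(n + δ)_F) / (s_P/(n + δ)_P) ]^1.7857.
s_F/(n + δ)_F = 0.23/0.123 = 1.8699; s_P/(n + δ)_P = 0.23/0.113 = 2.0354.
Ratio = (1.8699/2.0354)^1.7857 = 0.9187^1.7857 ≈ 0.8595

ratio ≈ 0.86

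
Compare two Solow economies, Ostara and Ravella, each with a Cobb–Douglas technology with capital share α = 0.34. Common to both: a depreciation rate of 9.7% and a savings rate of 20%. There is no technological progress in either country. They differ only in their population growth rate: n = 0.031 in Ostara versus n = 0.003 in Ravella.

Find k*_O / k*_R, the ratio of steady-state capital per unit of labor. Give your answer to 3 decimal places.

Steady-state k* = [s/(n + δ)]^(1/(1−α)), so the ratio is [ (s_O/(n + δ)_O) / (s_R/(n + δ)_R) ]^1.5152.
s_O/(n + δ)_O = 0.20/0.128 = 1.5625; s_R/(n + δ)_R = 0.20/0.100 = 2.0000.
Ratio = (1.5625/2.0000)^1.5152 = 0.7813^1.5152 ≈ 0.6880

k*_O / k*_R ≈ 0.688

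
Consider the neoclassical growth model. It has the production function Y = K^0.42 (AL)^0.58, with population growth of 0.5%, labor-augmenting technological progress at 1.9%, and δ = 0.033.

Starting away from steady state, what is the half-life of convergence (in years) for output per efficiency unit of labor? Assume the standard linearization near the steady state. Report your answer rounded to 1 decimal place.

Near the steady state the convergence rate is λ = (1 − α)(n + g + δ).
λ = (1 − 0.42) × 0.057 = 0.58 × 0.057 = 0.03306
Half-life = ln 2 / λ = 0.6931 / 0.03306 ≈ 20.96 years

t_½ ≈ 21.0 years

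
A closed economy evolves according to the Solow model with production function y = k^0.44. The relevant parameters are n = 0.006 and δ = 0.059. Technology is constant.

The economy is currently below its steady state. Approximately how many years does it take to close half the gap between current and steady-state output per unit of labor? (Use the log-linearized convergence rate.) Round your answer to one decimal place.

half-life ≈ 19.0 years

Near the steady state the convergence rate is λ = (1 − α)(n + δ).
λ = (1 − 0.44) × 0.065 = 0.56 × 0.065 = 0.0364
Half-life = ln 2 / λ = 0.6931 / 0.0364 ≈ 19.04 years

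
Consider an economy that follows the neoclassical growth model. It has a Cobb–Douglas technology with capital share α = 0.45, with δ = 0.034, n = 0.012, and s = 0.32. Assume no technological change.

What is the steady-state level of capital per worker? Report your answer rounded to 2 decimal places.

k* = 34.01

In steady state, investment equals break-even investment: s·k^α = (n + δ)·k.
Dividing both sides by k: k^(1−α) = s / (n + δ).
k^0.55 = 0.32 / (0.012 + 0.034) = 0.32 / 0.046 = 6.9565
k* = 6.9565^(1/0.55) ≈ 34.0110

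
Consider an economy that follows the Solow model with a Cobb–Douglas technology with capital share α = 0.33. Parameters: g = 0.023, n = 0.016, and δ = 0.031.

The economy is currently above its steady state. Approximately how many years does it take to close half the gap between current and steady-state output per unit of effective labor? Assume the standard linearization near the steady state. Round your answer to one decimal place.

half-life ≈ 14.8 years

Near the steady state the convergence rate is λ = (1 − α)(n + g + δ).
λ = (1 − 0.33) × 0.070 = 0.67 × 0.070 = 0.0469
Half-life = ln 2 / λ = 0.6931 / 0.0469 ≈ 14.78 years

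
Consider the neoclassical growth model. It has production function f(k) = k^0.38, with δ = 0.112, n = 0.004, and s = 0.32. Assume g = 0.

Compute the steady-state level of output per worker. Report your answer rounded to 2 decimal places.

y* ≈ 1.86

Steady state requires s·f(k) = (n + δ)·k, i.e. s·k^α = (n + δ)·k.
Rearranging, k^(1−α) = s / (n + δ).
k^0.62 = 0.32 / (0.004 + 0.112) = 0.32 / 0.116 = 2.7586
k* = 2.7586^(1/0.62) ≈ 5.1379
y* = (k*)^α = 5.1379^0.38 ≈ 1.8625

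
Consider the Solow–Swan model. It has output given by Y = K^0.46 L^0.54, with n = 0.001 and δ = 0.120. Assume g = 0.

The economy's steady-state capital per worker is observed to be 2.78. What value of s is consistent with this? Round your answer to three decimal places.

s ≈ 0.210

At the steady state, Δk = 0, so s·k^α = (n + δ)·k.
So s / (n + δ) = (k*)^(1−α) = 2.78^0.54 = 1.7369.
Therefore s = 1.7369 × (n + δ) = 1.7369 × 0.121 = 0.2102.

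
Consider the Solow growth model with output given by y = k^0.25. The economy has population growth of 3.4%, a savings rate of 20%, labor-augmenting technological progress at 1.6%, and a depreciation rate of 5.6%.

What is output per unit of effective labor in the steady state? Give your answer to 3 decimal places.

In steady state, investment equals break-even investment: s·k^α = (n + g + δ)·k.
Dividing both sides by k: k^(1−α) = s / (n + g + δ).
k^0.75 = 0.20 / (0.034 + 0.016 + 0.056) = 0.20 / 0.106 = 1.8868
k* = 1.8868^(1/0.75) ≈ 2.3315
y* = (k*)^α = 2.3315^0.25 ≈ 1.2357

y* ≈ 1.236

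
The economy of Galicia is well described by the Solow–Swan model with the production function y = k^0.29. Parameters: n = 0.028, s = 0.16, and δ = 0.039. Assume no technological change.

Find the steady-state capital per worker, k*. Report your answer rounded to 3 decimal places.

In steady state, investment equals break-even investment: s·k^α = (n + δ)·k.
Rearranging, k^(1−α) = s / (n + δ).
k^0.71 = 0.16 / (0.028 + 0.039) = 0.16 / 0.067 = 2.3881
k* = 2.3881^(1/0.71) ≈ 3.4078

k* = 3.408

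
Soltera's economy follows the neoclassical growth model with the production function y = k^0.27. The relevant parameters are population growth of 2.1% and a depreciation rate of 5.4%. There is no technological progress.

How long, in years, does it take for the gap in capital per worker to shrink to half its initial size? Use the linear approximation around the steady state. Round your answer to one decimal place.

t_½ ≈ 12.7 years

Near the steady state the convergence rate is λ = (1 − α)(n + δ).
λ = (1 − 0.27) × 0.075 = 0.73 × 0.075 = 0.05475
Half-life = ln 2 / λ = 0.6931 / 0.05475 ≈ 12.66 years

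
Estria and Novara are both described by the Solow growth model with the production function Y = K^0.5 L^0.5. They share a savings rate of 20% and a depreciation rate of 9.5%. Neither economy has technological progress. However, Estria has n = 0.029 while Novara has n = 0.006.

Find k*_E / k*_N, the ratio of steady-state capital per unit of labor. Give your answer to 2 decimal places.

k*_E / k*_N ≈ 0.66

Steady-state k* = [s/(n + δ)]^(1/(1−α)), so the ratio is [ (s_E/(n + δ)_E) / (s_N/(n + δ)_N) ]^2.
s_E/(n + δ)_E = 0.20/0.124 = 1.6129; s_N/(n + δ)_N = 0.20/0.101 = 1.9802.
Ratio = (1.6129/1.9802)^2 = 0.8145^2 ≈ 0.6634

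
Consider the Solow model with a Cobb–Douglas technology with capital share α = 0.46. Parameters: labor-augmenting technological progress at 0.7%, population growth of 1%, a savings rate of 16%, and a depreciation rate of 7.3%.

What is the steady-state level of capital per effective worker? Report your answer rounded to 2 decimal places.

In steady state, investment equals break-even investment: s·k^α = (n + g + δ)·k.
Dividing both sides by k: k^(1−α) = s / (n + g + δ).
k^0.54 = 0.16 / (0.010 + 0.007 + 0.073) = 0.16 / 0.090 = 1.7778
k* = 1.7778^(1/0.54) ≈ 2.9023

k* ≈ 2.90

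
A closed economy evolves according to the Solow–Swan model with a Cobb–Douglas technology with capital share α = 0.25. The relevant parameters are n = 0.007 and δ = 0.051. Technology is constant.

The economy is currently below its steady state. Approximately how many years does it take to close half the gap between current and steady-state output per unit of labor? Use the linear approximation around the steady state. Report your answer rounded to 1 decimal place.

half-life ≈ 15.9 years

Near the steady state the convergence rate is λ = (1 − α)(n + δ).
λ = (1 − 0.25) × 0.058 = 0.75 × 0.058 = 0.0435
Half-life = ln 2 / λ = 0.6931 / 0.0435 ≈ 15.93 years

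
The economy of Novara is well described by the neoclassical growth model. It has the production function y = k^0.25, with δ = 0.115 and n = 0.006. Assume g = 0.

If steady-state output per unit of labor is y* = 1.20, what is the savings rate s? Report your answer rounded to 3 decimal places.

s ≈ 0.209

In steady state, investment equals break-even investment: s·k^α = (n + δ)·k.
Since y* = [s/(n + δ)]^(α/(1−α)), we have s/(n + δ) = (y*)^((1−α)/α) = 1.20^3 = 1.7280.
Therefore s = 1.7280 × (n + δ) = 1.7280 × 0.121 = 0.2091.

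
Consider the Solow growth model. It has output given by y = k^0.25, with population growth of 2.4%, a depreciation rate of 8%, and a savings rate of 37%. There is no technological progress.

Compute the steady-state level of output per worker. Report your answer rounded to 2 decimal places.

At the steady state, Δk = 0, so s·k^α = (n + δ)·k.
Dividing both sides by k: k^(1−α) = s / (n + δ).
k^0.75 = 0.37 / (0.024 + 0.080) = 0.37 / 0.104 = 3.5577
k* = 3.5577^(1/0.75) ≈ 5.4312
y* = (k*)^α = 5.4312^0.25 ≈ 1.5266

y* = 1.53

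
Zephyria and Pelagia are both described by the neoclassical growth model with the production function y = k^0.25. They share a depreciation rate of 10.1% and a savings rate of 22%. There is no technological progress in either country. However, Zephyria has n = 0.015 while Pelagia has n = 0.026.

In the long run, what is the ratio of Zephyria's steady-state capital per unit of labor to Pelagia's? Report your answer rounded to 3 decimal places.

ratio ≈ 1.128

Steady-state k* = [s/(n + δ)]^(1/(1−α)), so the ratio is [ (s_Z/(n + δ)_Z) / (s_P/(n + δ)_P) ]^1.3333.
s_Z/(n + δ)_Z = 0.22/0.116 = 1.8966; s_P/(n + δ)_P = 0.22/0.127 = 1.7323.
Ratio = (1.8966/1.7323)^1.3333 = 1.0948^1.3333 ≈ 1.1284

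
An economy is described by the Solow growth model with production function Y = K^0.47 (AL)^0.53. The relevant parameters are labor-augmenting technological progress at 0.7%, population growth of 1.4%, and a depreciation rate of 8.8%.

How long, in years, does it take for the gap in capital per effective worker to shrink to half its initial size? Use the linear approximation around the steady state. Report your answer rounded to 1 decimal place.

t_½ ≈ 12.0 years

Near the steady state the convergence rate is λ = (1 − α)(n + g + δ).
λ = (1 − 0.47) × 0.109 = 0.53 × 0.109 = 0.05777
Half-life = ln 2 / λ = 0.6931 / 0.05777 ≈ 12.00 years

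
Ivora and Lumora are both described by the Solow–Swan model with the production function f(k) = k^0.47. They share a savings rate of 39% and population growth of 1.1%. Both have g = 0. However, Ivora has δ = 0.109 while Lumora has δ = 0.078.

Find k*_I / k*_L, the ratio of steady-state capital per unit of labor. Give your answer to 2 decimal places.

Steady-state k* = [s/(n + δ)]^(1/(1−α)), so the ratio is [ (s_I/(n + δ)_I) / (s_L/(n + δ)_L) ]^1.8868.
s_I/(n + δ)_I = 0.39/0.120 = 3.2500; s_L/(n + δ)_L = 0.39/0.089 = 4.3820.
Ratio = (3.2500/4.3820)^1.8868 = 0.7417^1.8868 ≈ 0.5690

k*_I / k*_L ≈ 0.57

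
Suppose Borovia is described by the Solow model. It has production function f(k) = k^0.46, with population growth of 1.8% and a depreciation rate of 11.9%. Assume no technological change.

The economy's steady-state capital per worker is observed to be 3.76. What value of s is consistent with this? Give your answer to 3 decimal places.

At the steady state, Δk = 0, so s·k^α = (n + δ)·k.
So s / (n + δ) = (k*)^(1−α) = 3.76^0.54 = 2.0446.
Therefore s = 2.0446 × (n + δ) = 2.0446 × 0.137 = 0.2801.

s ≈ 0.280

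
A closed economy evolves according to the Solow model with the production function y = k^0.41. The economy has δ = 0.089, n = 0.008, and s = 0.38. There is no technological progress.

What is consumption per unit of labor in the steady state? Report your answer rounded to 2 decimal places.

In steady state, investment equals break-even investment: s·k^α = (n + δ)·k.
Rearranging, k^(1−α) = s / (n + δ).
k^0.59 = 0.38 / (0.008 + 0.089) = 0.38 / 0.097 = 3.9175
k* = 3.9175^(1/0.59) ≈ 10.1181
y* = (k*)^α = 10.1181^0.41 ≈ 2.5828
c* = (1 − s)·y* = (1 − 0.38) × 2.5828 ≈ 1.6013

c* = 1.60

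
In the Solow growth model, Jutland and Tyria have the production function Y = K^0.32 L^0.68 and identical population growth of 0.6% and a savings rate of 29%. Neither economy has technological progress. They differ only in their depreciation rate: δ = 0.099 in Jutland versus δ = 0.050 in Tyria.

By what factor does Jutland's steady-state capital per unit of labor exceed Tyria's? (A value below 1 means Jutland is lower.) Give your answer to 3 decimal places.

ratio ≈ 0.397

Steady-state k* = [s/(n + δ)]^(1/(1−α)), so the ratio is [ (s_J/(n + δ)_J) / (s_T/(n + δ)_T) ]^1.4706.
s_J/(n + δ)_J = 0.29/0.105 = 2.7619; s_T/(n + δ)_T = 0.29/0.056 = 5.1786.
Ratio = (2.7619/5.1786)^1.4706 = 0.5333^1.4706 ≈ 0.3967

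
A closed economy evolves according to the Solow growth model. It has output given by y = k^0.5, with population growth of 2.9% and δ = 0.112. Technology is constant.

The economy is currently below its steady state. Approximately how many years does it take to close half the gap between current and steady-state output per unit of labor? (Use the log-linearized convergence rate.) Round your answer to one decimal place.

Near the steady state the convergence rate is λ = (1 − α)(n + δ).
λ = (1 − 0.5) × 0.141 = 0.5 × 0.141 = 0.0705
Half-life = ln 2 / λ = 0.6931 / 0.0705 ≈ 9.83 years

about 9.8 years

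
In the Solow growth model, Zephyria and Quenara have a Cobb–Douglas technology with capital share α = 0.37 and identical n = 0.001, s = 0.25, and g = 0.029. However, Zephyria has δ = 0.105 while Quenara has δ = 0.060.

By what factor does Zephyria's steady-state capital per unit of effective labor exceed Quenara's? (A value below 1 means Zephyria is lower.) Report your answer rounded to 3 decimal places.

Steady-state k* = [s/(n + g + δ)]^(1/(1−α)), so the ratio is [ (s_Z/(n + g + δ)_Z) / (s_Q/(n + g + δ)_Q) ]^1.5873.
s_Z/(n + g + δ)_Z = 0.25/0.135 = 1.8519; s_Q/(n + g + δ)_Q = 0.25/0.090 = 2.7778.
Ratio = (1.8519/2.7778)^1.5873 = 0.6667^1.5873 ≈ 0.5254

ratio ≈ 0.525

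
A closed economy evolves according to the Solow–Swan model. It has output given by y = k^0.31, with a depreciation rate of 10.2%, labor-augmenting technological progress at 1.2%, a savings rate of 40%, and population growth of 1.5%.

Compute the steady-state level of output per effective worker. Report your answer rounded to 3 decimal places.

y* = 1.663

In steady state, investment equals break-even investment: s·k^α = (n + g + δ)·k.
Dividing both sides by k: k^(1−α) = s / (n + g + δ).
k^0.69 = 0.40 / (0.015 + 0.012 + 0.102) = 0.40 / 0.129 = 3.1008
k* = 3.1008^(1/0.69) ≈ 5.1556
y* = (k*)^α = 5.1556^0.31 ≈ 1.6627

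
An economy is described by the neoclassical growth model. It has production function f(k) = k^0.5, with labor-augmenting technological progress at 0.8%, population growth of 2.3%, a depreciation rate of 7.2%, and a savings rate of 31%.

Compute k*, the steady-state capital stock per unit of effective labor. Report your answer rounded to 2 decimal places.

k* ≈ 9.06

In steady state, investment equals break-even investment: s·k^α = (n + g + δ)·k.
Rearranging, k^(1−α) = s / (n + g + δ).
k^0.5 = 0.31 / (0.023 + 0.008 + 0.072) = 0.31 / 0.103 = 3.0097
k* = 3.0097^(1/0.5) ≈ 9.0583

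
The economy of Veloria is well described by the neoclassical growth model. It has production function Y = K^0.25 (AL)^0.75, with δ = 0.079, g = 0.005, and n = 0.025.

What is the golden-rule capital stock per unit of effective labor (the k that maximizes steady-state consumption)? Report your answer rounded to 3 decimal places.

The golden rule sets f'(k) = n + g + δ, i.e. α·k^(α−1) = n + g + δ.
So k^(1−α) = α / (n + g + δ) = 0.25 / 0.109 = 2.2936.
k_gold = 2.2936^(1/0.75) ≈ 3.0248

k_gold ≈ 3.025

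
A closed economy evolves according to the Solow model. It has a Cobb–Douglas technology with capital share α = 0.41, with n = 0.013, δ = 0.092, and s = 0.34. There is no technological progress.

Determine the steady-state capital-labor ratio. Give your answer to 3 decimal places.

In steady state, investment equals break-even investment: s·k^α = (n + δ)·k.
Rearranging, k^(1−α) = s / (n + δ).
k^0.59 = 0.34 / (0.013 + 0.092) = 0.34 / 0.105 = 3.2381
k* = 3.2381^(1/0.59) ≈ 7.3265

k* = 7.327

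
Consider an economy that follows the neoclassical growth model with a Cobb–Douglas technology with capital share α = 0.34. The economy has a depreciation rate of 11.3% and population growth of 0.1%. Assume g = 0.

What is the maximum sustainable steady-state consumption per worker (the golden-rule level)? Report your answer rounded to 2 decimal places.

c_gold ≈ 1.16

At the golden rule, f'(k) = n + δ, so α·k^(α−1) = n + δ and k_gold = (α/(n + δ))^(1/(1−α)).
k_gold = (0.34/0.114)^(1/0.66) = 2.9825^1.5152 ≈ 5.2370
c_gold = f(k_gold) − (n + δ)·k_gold = 1.7559 − 0.114×5.2370 ≈ 1.1589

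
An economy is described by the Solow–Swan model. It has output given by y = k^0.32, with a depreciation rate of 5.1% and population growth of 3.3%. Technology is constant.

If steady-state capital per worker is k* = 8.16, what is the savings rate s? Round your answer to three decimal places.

s ≈ 0.350

Steady state requires s·f(k) = (n + δ)·k, i.e. s·k^α = (n + δ)·k.
So s / (n + δ) = (k*)^(1−α) = 8.16^0.68 = 4.1682.
Therefore s = 4.1682 × (n + δ) = 4.1682 × 0.084 = 0.3501.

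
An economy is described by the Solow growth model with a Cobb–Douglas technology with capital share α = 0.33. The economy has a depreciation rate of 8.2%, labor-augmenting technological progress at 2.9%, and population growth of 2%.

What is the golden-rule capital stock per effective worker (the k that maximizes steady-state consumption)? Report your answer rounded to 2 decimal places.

The golden rule sets f'(k) = n + g + δ, i.e. α·k^(α−1) = n + g + δ.
So k^(1−α) = α / (n + g + δ) = 0.33 / 0.131 = 2.5191.
k_gold = 2.5191^(1/0.67) ≈ 3.9708

k_gold ≈ 3.97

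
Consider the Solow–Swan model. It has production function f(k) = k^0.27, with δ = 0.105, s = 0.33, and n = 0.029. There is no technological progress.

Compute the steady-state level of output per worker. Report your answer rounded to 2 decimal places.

Steady state requires s·f(k) = (n + δ)·k, i.e. s·k^α = (n + δ)·k.
Rearranging, k^(1−α) = s / (n + δ).
k^0.73 = 0.33 / (0.029 + 0.105) = 0.33 / 0.134 = 2.4627
k* = 2.4627^(1/0.73) ≈ 3.4370
y* = (k*)^α = 3.4370^0.27 ≈ 1.3956

y* ≈ 1.40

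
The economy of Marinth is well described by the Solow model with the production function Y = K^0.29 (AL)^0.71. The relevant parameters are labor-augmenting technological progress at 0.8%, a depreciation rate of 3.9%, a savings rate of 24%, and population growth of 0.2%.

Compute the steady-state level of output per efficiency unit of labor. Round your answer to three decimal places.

At the steady state, Δk = 0, so s·k^α = (n + g + δ)·k.
Dividing both sides by k: k^(1−α) = s / (n + g + δ).
k^0.71 = 0.24 / (0.002 + 0.008 + 0.039) = 0.24 / 0.049 = 4.8980
k* = 4.8980^(1/0.71) ≈ 9.3725
y* = (k*)^α = 9.3725^0.29 ≈ 1.9135

y* = 1.914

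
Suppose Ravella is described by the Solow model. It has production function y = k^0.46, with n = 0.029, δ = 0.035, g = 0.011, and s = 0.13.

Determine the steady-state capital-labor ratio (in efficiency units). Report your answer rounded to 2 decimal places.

k* = 2.77

In steady state, investment equals break-even investment: s·k^α = (n + g + δ)·k.
Dividing both sides by k: k^(1−α) = s / (n + g + δ).
k^0.54 = 0.13 / (0.029 + 0.011 + 0.035) = 0.13 / 0.075 = 1.7333
k* = 1.7333^(1/0.54) ≈ 2.7692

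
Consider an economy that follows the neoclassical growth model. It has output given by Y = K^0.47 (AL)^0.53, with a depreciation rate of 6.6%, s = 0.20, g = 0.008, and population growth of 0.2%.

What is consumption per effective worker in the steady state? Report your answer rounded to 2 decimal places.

Steady state requires s·f(k) = (n + g + δ)·k, i.e. s·k^α = (n + g + δ)·k.
Dividing both sides by k: k^(1−α) = s / (n + g + δ).
k^0.53 = 0.20 / (0.002 + 0.008 + 0.066) = 0.20 / 0.076 = 2.6316
k* = 2.6316^(1/0.53) ≈ 6.2068
y* = (k*)^α = 6.2068^0.47 ≈ 2.3586
c* = (1 − s)·y* = (1 − 0.20) × 2.3586 ≈ 1.8869

c* ≈ 1.89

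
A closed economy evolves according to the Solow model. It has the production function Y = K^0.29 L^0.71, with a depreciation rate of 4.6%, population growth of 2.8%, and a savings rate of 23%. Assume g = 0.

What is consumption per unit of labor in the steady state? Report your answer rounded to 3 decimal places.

In steady state, investment equals break-even investment: s·k^α = (n + δ)·k.
Rearranging, k^(1−α) = s / (n + δ).
k^0.71 = 0.23 / (0.028 + 0.046) = 0.23 / 0.074 = 3.1081
k* = 3.1081^(1/0.71) ≈ 4.9392
y* = (k*)^α = 4.9392^0.29 ≈ 1.5891
c* = (1 − s)·y* = (1 − 0.23) × 1.5891 ≈ 1.2236

c* = 1.224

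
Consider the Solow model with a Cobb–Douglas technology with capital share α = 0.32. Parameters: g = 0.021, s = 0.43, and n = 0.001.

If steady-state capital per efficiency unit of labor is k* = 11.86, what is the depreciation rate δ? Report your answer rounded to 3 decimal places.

In steady state, investment equals break-even investment: s·k^α = (n + g + δ)·k.
So s / (n + g + δ) = (k*)^(1−α) = 11.86^0.68 = 5.3750.
Therefore n + g + δ = s / 5.3750 = 0.43 / 5.3750 = 0.0800, so δ = 0.0800 − 0.022 = 0.0580.

δ ≈ 0.058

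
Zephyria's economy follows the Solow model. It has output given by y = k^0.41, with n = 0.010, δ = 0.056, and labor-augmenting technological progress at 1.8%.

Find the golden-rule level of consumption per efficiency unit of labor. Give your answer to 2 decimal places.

c_gold ≈ 1.78

At the golden rule, f'(k) = n + g + δ, so α·k^(α−1) = n + g + δ and k_gold = (α/(n + g + δ))^(1/(1−α)).
k_gold = (0.41/0.084)^(1/0.59) = 4.8810^1.6949 ≈ 14.6877
c_gold = f(k_gold) − (n + g + δ)·k_gold = 3.0092 − 0.084×14.6877 ≈ 1.7754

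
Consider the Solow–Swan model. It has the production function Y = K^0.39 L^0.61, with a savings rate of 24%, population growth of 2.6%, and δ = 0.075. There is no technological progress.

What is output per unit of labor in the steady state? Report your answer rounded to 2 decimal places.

y* = 1.74

In steady state, investment equals break-even investment: s·k^α = (n + δ)·k.
Rearranging, k^(1−α) = s / (n + δ).
k^0.61 = 0.24 / (0.026 + 0.075) = 0.24 / 0.101 = 2.3762
k* = 2.3762^(1/0.61) ≈ 4.1324
y* = (k*)^α = 4.1324^0.39 ≈ 1.7391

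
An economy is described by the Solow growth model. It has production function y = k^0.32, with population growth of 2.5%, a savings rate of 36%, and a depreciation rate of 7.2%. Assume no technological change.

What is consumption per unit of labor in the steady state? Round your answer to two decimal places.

c* = 1.19

Steady state requires s·f(k) = (n + δ)·k, i.e. s·k^α = (n + δ)·k.
Dividing both sides by k: k^(1−α) = s / (n + δ).
k^0.68 = 0.36 / (0.025 + 0.072) = 0.36 / 0.097 = 3.7113
k* = 3.7113^(1/0.68) ≈ 6.8792
y* = (k*)^α = 6.8792^0.32 ≈ 1.8536
c* = (1 − s)·y* = (1 − 0.36) × 1.8536 ≈ 1.1863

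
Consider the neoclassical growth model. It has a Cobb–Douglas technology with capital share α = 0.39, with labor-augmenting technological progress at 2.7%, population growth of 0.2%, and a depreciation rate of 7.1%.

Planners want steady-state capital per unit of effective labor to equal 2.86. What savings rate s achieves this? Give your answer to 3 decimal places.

At the steady state, Δk = 0, so s·k^α = (n + g + δ)·k.
So s / (n + g + δ) = (k*)^(1−α) = 2.86^0.61 = 1.8984.
Therefore s = 1.8984 × (n + g + δ) = 1.8984 × 0.100 = 0.1898.

s ≈ 0.190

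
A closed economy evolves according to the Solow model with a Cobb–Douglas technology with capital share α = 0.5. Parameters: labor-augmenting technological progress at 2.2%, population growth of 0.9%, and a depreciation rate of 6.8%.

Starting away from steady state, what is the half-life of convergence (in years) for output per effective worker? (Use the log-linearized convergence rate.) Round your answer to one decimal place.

half-life ≈ 14.0 years

Near the steady state the convergence rate is λ = (1 − α)(n + g + δ).
λ = (1 − 0.5) × 0.099 = 0.5 × 0.099 = 0.0495
Half-life = ln 2 / λ = 0.6931 / 0.0495 ≈ 14.00 years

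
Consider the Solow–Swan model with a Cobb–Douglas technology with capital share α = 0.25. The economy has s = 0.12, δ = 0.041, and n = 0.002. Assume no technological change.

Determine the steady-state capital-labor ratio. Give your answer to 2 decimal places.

At the steady state, Δk = 0, so s·k^α = (n + δ)·k.
Dividing both sides by k: k^(1−α) = s / (n + δ).
k^0.75 = 0.12 / (0.002 + 0.041) = 0.12 / 0.043 = 2.7907
k* = 2.7907^(1/0.75) ≈ 3.9290

k* ≈ 3.93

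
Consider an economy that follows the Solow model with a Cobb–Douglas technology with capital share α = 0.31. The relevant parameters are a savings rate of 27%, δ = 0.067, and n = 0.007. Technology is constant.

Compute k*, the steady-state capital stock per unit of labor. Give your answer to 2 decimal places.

k* = 6.53

Steady state requires s·f(k) = (n + δ)·k, i.e. s·k^α = (n + δ)·k.
Dividing both sides by k: k^(1−α) = s / (n + δ).
k^0.69 = 0.27 / (0.007 + 0.067) = 0.27 / 0.074 = 3.6486
k* = 3.6486^(1/0.69) ≈ 6.5264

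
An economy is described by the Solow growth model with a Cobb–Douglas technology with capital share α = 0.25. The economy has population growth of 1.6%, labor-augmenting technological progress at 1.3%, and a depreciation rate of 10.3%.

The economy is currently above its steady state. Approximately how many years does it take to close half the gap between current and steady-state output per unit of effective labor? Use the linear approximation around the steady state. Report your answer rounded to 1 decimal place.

Near the steady state the convergence rate is λ = (1 − α)(n + g + δ).
λ = (1 − 0.25) × 0.132 = 0.75 × 0.132 = 0.0990
Half-life = ln 2 / λ = 0.6931 / 0.0990 ≈ 7.00 years

half-life ≈ 7.0 years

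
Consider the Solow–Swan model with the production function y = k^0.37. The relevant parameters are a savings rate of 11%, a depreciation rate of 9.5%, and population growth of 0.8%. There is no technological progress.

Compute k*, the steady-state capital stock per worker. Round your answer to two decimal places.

k* ≈ 1.11

In steady state, investment equals break-even investment: s·k^α = (n + δ)·k.
Rearranging, k^(1−α) = s / (n + δ).
k^0.63 = 0.11 / (0.008 + 0.095) = 0.11 / 0.103 = 1.0680
k* = 1.0680^(1/0.63) ≈ 1.1101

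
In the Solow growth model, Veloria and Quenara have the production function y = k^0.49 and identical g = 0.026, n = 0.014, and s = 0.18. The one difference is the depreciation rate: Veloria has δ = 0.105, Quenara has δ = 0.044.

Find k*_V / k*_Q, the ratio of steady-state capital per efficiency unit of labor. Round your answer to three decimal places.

Steady-state k* = [s/(n + g + δ)]^(1/(1−α)), so the ratio is [ (s_V/(n + g + δ)_V) / (s_Q/(n + g + δ)_Q) ]^1.9608.
s_V/(n + g + δ)_V = 0.18/0.145 = 1.2414; s_Q/(n + g + δ)_Q = 0.18/0.084 = 2.1429.
Ratio = (1.2414/2.1429)^1.9608 = 0.5793^1.9608 ≈ 0.3428

k*_V / k*_Q ≈ 0.343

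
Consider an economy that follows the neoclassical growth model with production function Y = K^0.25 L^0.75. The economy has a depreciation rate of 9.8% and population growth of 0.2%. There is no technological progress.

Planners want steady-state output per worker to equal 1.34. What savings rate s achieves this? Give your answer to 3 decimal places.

s ≈ 0.241

In steady state, investment equals break-even investment: s·k^α = (n + δ)·k.
Since y* = [s/(n + δ)]^(α/(1−α)), we have s/(n + δ) = (y*)^((1−α)/α) = 1.34^3 = 2.4061.
Therefore s = 2.4061 × (n + δ) = 2.4061 × 0.100 = 0.2406.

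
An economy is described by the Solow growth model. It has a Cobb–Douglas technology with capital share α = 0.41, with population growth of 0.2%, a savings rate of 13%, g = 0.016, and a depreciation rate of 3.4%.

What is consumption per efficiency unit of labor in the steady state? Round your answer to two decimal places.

c* = 1.64

In steady state, investment equals break-even investment: s·k^α = (n + g + δ)·k.
Rearranging, k^(1−α) = s / (n + g + δ).
k^0.59 = 0.13 / (0.002 + 0.016 + 0.034) = 0.13 / 0.052 = 2.5000
k* = 2.5000^(1/0.59) ≈ 4.7258
y* = (k*)^α = 4.7258^0.41 ≈ 1.8903
c* = (1 − s)·y* = (1 − 0.13) × 1.8903 ≈ 1.6446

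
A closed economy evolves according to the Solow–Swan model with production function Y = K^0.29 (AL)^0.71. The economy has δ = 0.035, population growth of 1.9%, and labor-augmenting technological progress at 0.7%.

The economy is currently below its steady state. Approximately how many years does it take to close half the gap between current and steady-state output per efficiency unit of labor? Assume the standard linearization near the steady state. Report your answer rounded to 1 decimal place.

t_½ ≈ 16.0 years

Near the steady state the convergence rate is λ = (1 − α)(n + g + δ).
λ = (1 − 0.29) × 0.061 = 0.71 × 0.061 = 0.04331
Half-life = ln 2 / λ = 0.6931 / 0.04331 ≈ 16.00 years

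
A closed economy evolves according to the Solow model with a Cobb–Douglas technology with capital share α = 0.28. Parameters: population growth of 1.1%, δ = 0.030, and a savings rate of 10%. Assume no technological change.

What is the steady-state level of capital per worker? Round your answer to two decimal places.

k* ≈ 3.45

At the steady state, Δk = 0, so s·k^α = (n + δ)·k.
Rearranging, k^(1−α) = s / (n + δ).
k^0.72 = 0.10 / (0.011 + 0.030) = 0.10 / 0.041 = 2.4390
k* = 2.4390^(1/0.72) ≈ 3.4498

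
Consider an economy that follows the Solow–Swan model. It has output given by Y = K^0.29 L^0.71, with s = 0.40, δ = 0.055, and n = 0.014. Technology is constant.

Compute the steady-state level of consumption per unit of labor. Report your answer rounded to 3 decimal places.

c* = 1.230

In steady state, investment equals break-even investment: s·k^α = (n + δ)·k.
Dividing both sides by k: k^(1−α) = s / (n + δ).
k^0.71 = 0.40 / (0.014 + 0.055) = 0.40 / 0.069 = 5.7971
k* = 5.7971^(1/0.71) ≈ 11.8835
y* = (k*)^α = 11.8835^0.29 ≈ 2.0499
c* = (1 − s)·y* = (1 − 0.40) × 2.0499 ≈ 1.2299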